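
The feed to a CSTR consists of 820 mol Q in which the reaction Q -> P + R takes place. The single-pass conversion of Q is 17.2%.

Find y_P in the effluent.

0.147

Q reacted = 0.172 × 820 = 141 mol; ν_Q = −1, so ξ = 141/1 = 141 mol.
Outlet amounts (n = n₀ + ν ξ):
  Q: 820 − 1(141) = 679
  P: 0 + 1(141) = 141
  R: 0 + 1(141) = 141
Total out = 961 mol; y_P = 141 / 961 = 0.1468.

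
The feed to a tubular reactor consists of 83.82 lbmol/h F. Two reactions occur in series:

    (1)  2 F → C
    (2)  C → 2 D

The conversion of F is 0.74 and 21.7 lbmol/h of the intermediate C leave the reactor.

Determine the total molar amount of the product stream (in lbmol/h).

62.1 lbmol/h

Conversion of F: F consumed = 2ξ₁ = 0.74 × 83.82 → ξ₁ = 31.01 lbmol/h.
C balance: n_C = 0 + 1ξ₁ − 1ξ₂ = 21.7 → ξ₂ = (1·31.01 − 21.7)/1 = 9.313 lbmol/h.
Outlet amounts (n = n₀ + Σ ν·ξ):
  F: 83.82 − 2(31.01) = 21.79
  C: 0 + 1(31.01) − 1(9.313) = 21.7
  D: 0 + 2(9.313) = 18.63
Total out = 21.79 + 21.7 + 18.63 = 62.12 lbmol/h.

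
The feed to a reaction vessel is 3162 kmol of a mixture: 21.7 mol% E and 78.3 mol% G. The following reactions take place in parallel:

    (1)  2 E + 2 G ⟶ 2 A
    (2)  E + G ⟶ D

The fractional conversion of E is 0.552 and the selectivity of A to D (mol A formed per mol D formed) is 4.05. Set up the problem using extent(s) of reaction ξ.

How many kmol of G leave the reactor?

Conversion of E: E consumed = 0.552 × 686.2 = 378.8 kmol = 2ξ₁ + 1ξ₂.
Selectivity: 2ξ₁ / (1ξ₂) = 4.05 → ξ₁ = 2.025 ξ₂.
Substitute: (2·2.025 + 1) ξ₂ = 378.8 → ξ₂ = 75 kmol, ξ₁ = 151.9 kmol.
Outlet amounts (n = n₀ + Σ ν·ξ):
  E: 686.2 − 2(151.9) − 1(75) = 307.4
  G: 2476 − 2(151.9) − 1(75) = 2097
  A: 0 + 2(151.9) = 303.8
  D: 0 + 1(75) = 75

2100 kmol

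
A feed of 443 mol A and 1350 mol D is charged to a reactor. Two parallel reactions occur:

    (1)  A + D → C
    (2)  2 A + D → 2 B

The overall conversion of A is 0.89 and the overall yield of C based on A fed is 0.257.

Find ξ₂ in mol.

ξ₂ = 140 mol

Yield of C: 1ξ₁ / 443 = 0.257 → ξ₁ = 113.9 mol.
Conversion of A: 1ξ₁ + 2ξ₂ = 0.89 × 443 = 394.3 → ξ₂ = 140.2 mol.
Outlet amounts (n = n₀ + Σ ν·ξ):
  A: 443 − 1(113.9) − 2(140.2) = 48.73
  D: 1350 − 1(113.9) − 1(140.2) = 1096
  C: 0 + 1(113.9) = 113.9
  B: 0 + 2(140.2) = 280.4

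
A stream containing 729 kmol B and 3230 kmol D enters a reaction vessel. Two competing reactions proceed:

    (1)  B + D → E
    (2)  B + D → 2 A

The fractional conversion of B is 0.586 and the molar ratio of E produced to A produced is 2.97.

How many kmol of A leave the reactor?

Conversion of B: B consumed = 0.586 × 729 = 427.2 kmol = 1ξ₁ + 1ξ₂.
Selectivity: 1ξ₁ / (2ξ₂) = 2.97 → ξ₁ = 5.94 ξ₂.
Substitute: (1·5.94 + 1) ξ₂ = 427.2 → ξ₂ = 61.56 kmol, ξ₁ = 365.6 kmol.
Outlet amounts (n = n₀ + Σ ν·ξ):
  B: 729 − 1(365.6) − 1(61.56) = 301.8
  D: 3230 − 1(365.6) − 1(61.56) = 2803
  E: 0 + 1(365.6) = 365.6
  A: 0 + 2(61.56) = 123.1

123 kmol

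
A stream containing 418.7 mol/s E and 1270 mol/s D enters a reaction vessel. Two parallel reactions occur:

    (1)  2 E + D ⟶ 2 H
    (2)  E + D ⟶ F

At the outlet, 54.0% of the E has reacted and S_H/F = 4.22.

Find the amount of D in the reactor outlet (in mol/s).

1140 mol/s

Conversion of E: E consumed = 0.54 × 418.7 = 226.1 mol/s = 2ξ₁ + 1ξ₂.
Selectivity: 2ξ₁ / (1ξ₂) = 4.22 → ξ₁ = 2.11 ξ₂.
Substitute: (2·2.11 + 1) ξ₂ = 226.1 → ξ₂ = 43.31 mol/s, ξ₁ = 91.39 mol/s.
Outlet amounts (n = n₀ + Σ ν·ξ):
  E: 418.7 − 2(91.39) − 1(43.31) = 192.6
  D: 1270 − 1(91.39) − 1(43.31) = 1135
  H: 0 + 2(91.39) = 182.8
  F: 0 + 1(43.31) = 43.31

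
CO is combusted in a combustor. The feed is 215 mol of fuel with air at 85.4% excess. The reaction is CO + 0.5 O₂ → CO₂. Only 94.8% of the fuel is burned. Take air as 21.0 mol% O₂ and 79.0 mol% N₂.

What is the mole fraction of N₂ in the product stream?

0.706

Stoichiometric O₂ = 0.5 × 215 = 107.5 mol; O₂ fed = 107.5 × 1.854 = 199.3 mol.
N₂ fed = 199.3 × 79/21 = 749.8 mol.
Fuel reacted = 0.948 × 215 → ξ = 203.8 mol.
Outlet (n = n₀ + ν ξ):
  CO: 215 − 1(203.8) = 11.18
  O₂: 199.3 − 0.5(203.8) = 97.4
  N₂: 749.8 (inert)
  CO₂: 0 + 1(203.8) = 203.8
Total out = 1062 mol; y_N₂ = 749.8 / 1062 = 0.7059.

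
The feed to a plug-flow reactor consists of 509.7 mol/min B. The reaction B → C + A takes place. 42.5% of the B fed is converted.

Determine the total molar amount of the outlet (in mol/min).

B reacted = 0.425 × 509.7 = 216.6 mol/min; ν_B = −1, so ξ = 216.6/1 = 216.6 mol/min.
Outlet amounts (n = n₀ + ν ξ):
  B: 509.7 − 1(216.6) = 293.1
  C: 0 + 1(216.6) = 216.6
  A: 0 + 1(216.6) = 216.6
Total out = 293.1 + 216.6 + 216.6 = 726.3 mol/min.

726 mol/min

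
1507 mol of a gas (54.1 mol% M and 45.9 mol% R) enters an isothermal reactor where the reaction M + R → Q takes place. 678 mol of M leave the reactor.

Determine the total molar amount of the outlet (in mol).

For M: n = n₀ − 1ξ → 678 = 815.3 − 1ξ, giving ξ = 137.3 mol.
Outlet amounts (n = n₀ + ν ξ):
  M: 815.3 − 1(137.3) = 678
  R: 691.7 − 1(137.3) = 554.4
  Q: 0 + 1(137.3) = 137.3
Total out = 678 + 554.4 + 137.3 = 1370 mol.

1370 mol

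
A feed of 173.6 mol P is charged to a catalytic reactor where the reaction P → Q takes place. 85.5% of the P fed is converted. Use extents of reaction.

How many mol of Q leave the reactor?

P reacted = 0.855 × 173.6 = 148.4 mol; ν_P = −1, so ξ = 148.4/1 = 148.4 mol.
Outlet amounts (n = n₀ + ν ξ):
  P: 173.6 − 1(148.4) = 25.17
  Q: 0 + 1(148.4) = 148.4

148 mol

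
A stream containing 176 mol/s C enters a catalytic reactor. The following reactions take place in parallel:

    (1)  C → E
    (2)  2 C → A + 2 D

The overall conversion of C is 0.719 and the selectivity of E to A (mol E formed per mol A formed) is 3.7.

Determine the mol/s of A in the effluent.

22.2 mol/s

Conversion of C: C consumed = 0.719 × 176 = 126.5 mol/s = 1ξ₁ + 2ξ₂.
Selectivity: 1ξ₁ / (1ξ₂) = 3.7 → ξ₁ = 3.7 ξ₂.
Substitute: (1·3.7 + 2) ξ₂ = 126.5 → ξ₂ = 22.2 mol/s, ξ₁ = 82.14 mol/s.
Outlet amounts (n = n₀ + Σ ν·ξ):
  C: 176 − 1(82.14) − 2(22.2) = 49.46
  E: 0 + 1(82.14) = 82.14
  A: 0 + 1(22.2) = 22.2
  D: 0 + 2(22.2) = 44.4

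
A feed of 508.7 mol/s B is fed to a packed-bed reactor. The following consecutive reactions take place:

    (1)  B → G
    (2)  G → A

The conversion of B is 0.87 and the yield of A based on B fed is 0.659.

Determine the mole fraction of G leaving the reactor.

0.211

Conversion of B: B consumed = 1ξ₁ = 0.87 × 508.7 → ξ₁ = 442.6 mol/s.
Yield of A: 1ξ₂ / 508.7 = 0.659 → ξ₂ = 335.2 mol/s.
Outlet amounts (n = n₀ + Σ ν·ξ):
  B: 508.7 − 1(442.6) = 66.13
  G: 0 + 1(442.6) − 1(335.2) = 107.3
  A: 0 + 1(335.2) = 335.2
Total out = 508.7 mol/s; y_G = 107.3 / 508.7 = 0.211.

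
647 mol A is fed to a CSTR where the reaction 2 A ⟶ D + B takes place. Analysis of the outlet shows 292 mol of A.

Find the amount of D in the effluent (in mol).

178 mol

For A: n = n₀ − 2ξ → 292 = 647 − 2ξ, giving ξ = 177.5 mol.
Outlet amounts (n = n₀ + ν ξ):
  A: 647 − 2(177.5) = 292
  D: 0 + 1(177.5) = 177.5
  B: 0 + 1(177.5) = 177.5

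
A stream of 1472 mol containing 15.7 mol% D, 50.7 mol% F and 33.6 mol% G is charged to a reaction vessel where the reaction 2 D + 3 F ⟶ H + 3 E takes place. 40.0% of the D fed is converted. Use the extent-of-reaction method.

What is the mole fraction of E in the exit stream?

D reacted = 0.4 × 231.1 = 92.44 mol; ν_D = −2, so ξ = 92.44/2 = 46.22 mol.
Outlet amounts (n = n₀ + ν ξ):
  D: 231.1 − 2(46.22) = 138.7
  F: 746.3 − 3(46.22) = 607.6
  H: 0 + 1(46.22) = 46.22
  E: 0 + 3(46.22) = 138.7
  G: 494.6 (inert)
Total out = 1426 mol; y_E = 138.7 / 1426 = 0.09725.

0.0973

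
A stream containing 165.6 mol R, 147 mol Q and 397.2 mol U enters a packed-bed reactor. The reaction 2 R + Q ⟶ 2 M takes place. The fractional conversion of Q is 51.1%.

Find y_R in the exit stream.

0.0242

Q reacted = 0.511 × 147 = 75.12 mol; ν_Q = −1, so ξ = 75.12/1 = 75.12 mol.
Outlet amounts (n = n₀ + ν ξ):
  R: 165.6 − 2(75.12) = 15.37
  Q: 147 − 1(75.12) = 71.88
  M: 0 + 2(75.12) = 150.2
  U: 397.2 (inert)
Total out = 634.7 mol; y_R = 15.37 / 634.7 = 0.02421.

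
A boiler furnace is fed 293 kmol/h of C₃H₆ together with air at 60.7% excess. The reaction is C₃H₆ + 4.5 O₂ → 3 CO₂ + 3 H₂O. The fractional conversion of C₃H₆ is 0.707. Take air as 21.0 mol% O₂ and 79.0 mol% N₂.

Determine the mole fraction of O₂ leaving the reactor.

Stoichiometric O₂ = 4.5 × 293 = 1318 kmol/h; O₂ fed = 1318 × 1.607 = 2119 kmol/h.
N₂ fed = 2119 × 79/21 = 7971 kmol/h.
Fuel reacted = 0.707 × 293 → ξ = 207.2 kmol/h.
Outlet (n = n₀ + ν ξ):
  C₃H₆: 293 − 1(207.2) = 85.85
  O₂: 2119 − 4.5(207.2) = 1187
  N₂: 7971 (inert)
  CO₂: 0 + 3(207.2) = 621.5
  H₂O: 0 + 3(207.2) = 621.5
Total out = 10490 kmol/h; y_O₂ = 1187 / 10490 = 0.1132.

0.113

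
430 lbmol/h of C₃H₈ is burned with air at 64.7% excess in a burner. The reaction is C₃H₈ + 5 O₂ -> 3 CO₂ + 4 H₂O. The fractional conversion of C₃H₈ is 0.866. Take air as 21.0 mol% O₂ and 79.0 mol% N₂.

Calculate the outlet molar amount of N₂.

13300 lbmol/h

Stoichiometric O₂ = 5 × 430 = 2150 lbmol/h; O₂ fed = 2150 × 1.647 = 3541 lbmol/h.
N₂ fed = 3541 × 79/21 = 13320 lbmol/h.
Fuel reacted = 0.866 × 430 → ξ = 372.4 lbmol/h.
Outlet (n = n₀ + ν ξ):
  C₃H₈: 430 − 1(372.4) = 57.62
  O₂: 3541 − 5(372.4) = 1679
  N₂: 13320 (inert)
  CO₂: 0 + 3(372.4) = 1117
  H₂O: 0 + 4(372.4) = 1490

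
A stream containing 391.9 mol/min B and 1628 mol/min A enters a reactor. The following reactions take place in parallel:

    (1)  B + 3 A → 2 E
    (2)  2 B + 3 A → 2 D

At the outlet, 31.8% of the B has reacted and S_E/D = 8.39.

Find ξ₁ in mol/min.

Conversion of B: B consumed = 0.318 × 391.9 = 124.6 mol/min = 1ξ₁ + 2ξ₂.
Selectivity: 2ξ₁ / (2ξ₂) = 8.39 → ξ₁ = 8.39 ξ₂.
Substitute: (1·8.39 + 2) ξ₂ = 124.6 → ξ₂ = 11.99 mol/min, ξ₁ = 100.6 mol/min.
Outlet amounts (n = n₀ + Σ ν·ξ):
  B: 391.9 − 1(100.6) − 2(11.99) = 267.3
  A: 1628 − 3(100.6) − 3(11.99) = 1290
  E: 0 + 2(100.6) = 201.3
  D: 0 + 2(11.99) = 23.99

ξ₁ = 101 mol/min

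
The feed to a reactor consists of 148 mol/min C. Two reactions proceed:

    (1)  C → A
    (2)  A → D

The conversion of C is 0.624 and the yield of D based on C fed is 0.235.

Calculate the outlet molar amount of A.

57.6 mol/min

Conversion of C: C consumed = 1ξ₁ = 0.624 × 148 → ξ₁ = 92.35 mol/min.
Yield of D: 1ξ₂ / 148 = 0.235 → ξ₂ = 34.78 mol/min.
Outlet amounts (n = n₀ + Σ ν·ξ):
  C: 148 − 1(92.35) = 55.65
  A: 0 + 1(92.35) − 1(34.78) = 57.57
  D: 0 + 1(34.78) = 34.78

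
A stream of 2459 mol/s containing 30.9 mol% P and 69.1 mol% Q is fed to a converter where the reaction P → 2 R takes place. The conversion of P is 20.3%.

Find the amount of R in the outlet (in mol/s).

P reacted = 0.203 × 759.8 = 154.2 mol/s; ν_P = −1, so ξ = 154.2/1 = 154.2 mol/s.
Outlet amounts (n = n₀ + ν ξ):
  P: 759.8 − 1(154.2) = 605.6
  R: 0 + 2(154.2) = 308.5
  Q: 1699 (inert)

308 mol/s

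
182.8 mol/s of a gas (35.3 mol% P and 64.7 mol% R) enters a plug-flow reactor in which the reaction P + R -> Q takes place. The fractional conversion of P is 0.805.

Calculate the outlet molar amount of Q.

P reacted = 0.805 × 64.53 = 51.95 mol/s; ν_P = −1, so ξ = 51.95/1 = 51.95 mol/s.
Outlet amounts (n = n₀ + ν ξ):
  P: 64.53 − 1(51.95) = 12.58
  R: 118.3 − 1(51.95) = 66.33
  Q: 0 + 1(51.95) = 51.95

51.9 mol/s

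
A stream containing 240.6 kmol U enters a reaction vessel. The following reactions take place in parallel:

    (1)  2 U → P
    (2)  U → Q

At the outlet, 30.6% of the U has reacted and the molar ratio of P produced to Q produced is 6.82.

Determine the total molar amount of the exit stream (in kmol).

Conversion of U: U consumed = 0.306 × 240.6 = 73.62 kmol = 2ξ₁ + 1ξ₂.
Selectivity: 1ξ₁ / (1ξ₂) = 6.82 → ξ₁ = 6.82 ξ₂.
Substitute: (2·6.82 + 1) ξ₂ = 73.62 → ξ₂ = 5.029 kmol, ξ₁ = 34.3 kmol.
Outlet amounts (n = n₀ + Σ ν·ξ):
  U: 240.6 − 2(34.3) − 1(5.029) = 167
  P: 0 + 1(34.3) = 34.3
  Q: 0 + 1(5.029) = 5.029
Total out = 167 + 34.3 + 5.029 = 206.3 kmol.

206 kmol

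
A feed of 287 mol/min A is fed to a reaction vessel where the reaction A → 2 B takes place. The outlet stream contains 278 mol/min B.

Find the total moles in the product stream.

For B: n = n₀ + 2ξ → 278 = 0 + 2ξ, giving ξ = 139 mol/min.
Outlet amounts (n = n₀ + ν ξ):
  A: 287 − 1(139) = 148
  B: 0 + 2(139) = 278
Total out = 148 + 278 = 426 mol/min.

426 mol/min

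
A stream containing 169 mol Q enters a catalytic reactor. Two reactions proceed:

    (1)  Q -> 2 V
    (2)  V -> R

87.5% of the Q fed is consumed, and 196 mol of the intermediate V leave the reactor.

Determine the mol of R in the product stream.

Conversion of Q: Q consumed = 1ξ₁ = 0.875 × 169 → ξ₁ = 147.9 mol.
V balance: n_V = 0 + 2ξ₁ − 1ξ₂ = 196 → ξ₂ = (2·147.9 − 196)/1 = 99.75 mol.
Outlet amounts (n = n₀ + Σ ν·ξ):
  Q: 169 − 1(147.9) = 21.12
  V: 0 + 2(147.9) − 1(99.75) = 196
  R: 0 + 1(99.75) = 99.75

99.8 mol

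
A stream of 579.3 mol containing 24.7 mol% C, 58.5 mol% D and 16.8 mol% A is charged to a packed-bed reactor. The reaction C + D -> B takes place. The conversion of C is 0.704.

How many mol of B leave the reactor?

C reacted = 0.704 × 143.1 = 100.7 mol; ν_C = −1, so ξ = 100.7/1 = 100.7 mol.
Outlet amounts (n = n₀ + ν ξ):
  C: 143.1 − 1(100.7) = 42.35
  D: 338.9 − 1(100.7) = 238.2
  B: 0 + 1(100.7) = 100.7
  A: 97.32 (inert)

101 mol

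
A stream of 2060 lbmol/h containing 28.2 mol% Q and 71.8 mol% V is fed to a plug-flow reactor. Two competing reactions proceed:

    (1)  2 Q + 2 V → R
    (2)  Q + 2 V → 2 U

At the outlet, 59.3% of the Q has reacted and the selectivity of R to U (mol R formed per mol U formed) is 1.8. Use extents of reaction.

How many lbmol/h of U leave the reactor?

Conversion of Q: Q consumed = 0.593 × 580.9 = 344.5 lbmol/h = 2ξ₁ + 1ξ₂.
Selectivity: 1ξ₁ / (2ξ₂) = 1.8 → ξ₁ = 3.6 ξ₂.
Substitute: (2·3.6 + 1) ξ₂ = 344.5 → ξ₂ = 42.01 lbmol/h, ξ₁ = 151.2 lbmol/h.
Outlet amounts (n = n₀ + Σ ν·ξ):
  Q: 580.9 − 2(151.2) − 1(42.01) = 236.4
  V: 1479 − 2(151.2) − 2(42.01) = 1093
  R: 0 + 1(151.2) = 151.2
  U: 0 + 2(42.01) = 84.02

84 lbmol/h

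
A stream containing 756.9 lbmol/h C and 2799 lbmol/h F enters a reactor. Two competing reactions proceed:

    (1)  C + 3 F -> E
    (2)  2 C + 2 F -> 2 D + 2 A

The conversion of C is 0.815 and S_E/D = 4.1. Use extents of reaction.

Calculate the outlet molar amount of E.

Conversion of C: C consumed = 0.815 × 756.9 = 616.9 lbmol/h = 1ξ₁ + 2ξ₂.
Selectivity: 1ξ₁ / (2ξ₂) = 4.1 → ξ₁ = 8.2 ξ₂.
Substitute: (1·8.2 + 2) ξ₂ = 616.9 → ξ₂ = 60.48 lbmol/h, ξ₁ = 495.9 lbmol/h.
Outlet amounts (n = n₀ + Σ ν·ξ):
  C: 756.9 − 1(495.9) − 2(60.48) = 140
  F: 2799 − 3(495.9) − 2(60.48) = 1190
  E: 0 + 1(495.9) = 495.9
  D: 0 + 2(60.48) = 121
  A: 0 + 2(60.48) = 121

496 lbmol/h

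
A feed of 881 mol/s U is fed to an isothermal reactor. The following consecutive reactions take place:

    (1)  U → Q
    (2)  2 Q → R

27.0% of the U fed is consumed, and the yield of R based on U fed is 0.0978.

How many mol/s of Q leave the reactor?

65.5 mol/s

Conversion of U: U consumed = 1ξ₁ = 0.27 × 881 → ξ₁ = 237.9 mol/s.
Yield of R: 1ξ₂ / 881 = 0.0978 → ξ₂ = 86.16 mol/s.
Outlet amounts (n = n₀ + Σ ν·ξ):
  U: 881 − 1(237.9) = 643.1
  Q: 0 + 1(237.9) − 2(86.16) = 65.55
  R: 0 + 1(86.16) = 86.16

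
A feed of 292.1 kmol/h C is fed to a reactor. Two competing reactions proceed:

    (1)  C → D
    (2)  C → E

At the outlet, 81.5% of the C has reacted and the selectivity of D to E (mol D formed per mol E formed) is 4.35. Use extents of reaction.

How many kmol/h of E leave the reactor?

44.5 kmol/h

Conversion of C: C consumed = 0.815 × 292.1 = 238.1 kmol/h = 1ξ₁ + 1ξ₂.
Selectivity: 1ξ₁ / (1ξ₂) = 4.35 → ξ₁ = 4.35 ξ₂.
Substitute: (1·4.35 + 1) ξ₂ = 238.1 → ξ₂ = 44.5 kmol/h, ξ₁ = 193.6 kmol/h.
Outlet amounts (n = n₀ + Σ ν·ξ):
  C: 292.1 − 1(193.6) − 1(44.5) = 54.04
  D: 0 + 1(193.6) = 193.6
  E: 0 + 1(44.5) = 44.5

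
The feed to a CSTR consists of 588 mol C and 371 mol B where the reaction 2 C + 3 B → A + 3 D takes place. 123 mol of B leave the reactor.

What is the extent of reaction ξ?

ξ = 82.7 mol

For B: n = n₀ − 3ξ → 123 = 371 − 3ξ, giving ξ = 82.67 mol.
Outlet amounts (n = n₀ + ν ξ):
  C: 588 − 2(82.67) = 422.7
  B: 371 − 3(82.67) = 123
  A: 0 + 1(82.67) = 82.67
  D: 0 + 3(82.67) = 248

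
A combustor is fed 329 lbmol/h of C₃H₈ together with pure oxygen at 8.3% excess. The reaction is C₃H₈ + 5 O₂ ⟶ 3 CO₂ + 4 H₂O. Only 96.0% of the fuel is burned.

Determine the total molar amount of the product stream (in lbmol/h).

Stoichiometric O₂ = 5 × 329 = 1645 lbmol/h; O₂ fed = 1645 × 1.083 = 1782 lbmol/h.
Fuel reacted = 0.96 × 329 → ξ = 315.8 lbmol/h.
Outlet (n = n₀ + ν ξ):
  C₃H₈: 329 − 1(315.8) = 13.16
  O₂: 1782 − 5(315.8) = 202.3
  CO₂: 0 + 3(315.8) = 947.5
  H₂O: 0 + 4(315.8) = 1263
Total out = 13.16 + 202.3 + 947.5 + 1263 = 2426 lbmol/h.

2430 lbmol/h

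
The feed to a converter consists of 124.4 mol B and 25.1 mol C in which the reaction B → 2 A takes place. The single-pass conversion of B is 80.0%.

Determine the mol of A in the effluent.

B reacted = 0.8 × 124.4 = 99.52 mol; ν_B = −1, so ξ = 99.52/1 = 99.52 mol.
Outlet amounts (n = n₀ + ν ξ):
  B: 124.4 − 1(99.52) = 24.88
  A: 0 + 2(99.52) = 199
  C: 25.1 (inert)

199 mol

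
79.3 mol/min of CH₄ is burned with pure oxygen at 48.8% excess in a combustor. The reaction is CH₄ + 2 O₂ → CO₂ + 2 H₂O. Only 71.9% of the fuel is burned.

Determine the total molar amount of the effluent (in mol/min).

Stoichiometric O₂ = 2 × 79.3 = 158.6 mol/min; O₂ fed = 158.6 × 1.488 = 236 mol/min.
Fuel reacted = 0.719 × 79.3 → ξ = 57.02 mol/min.
Outlet (n = n₀ + ν ξ):
  CH₄: 79.3 − 1(57.02) = 22.28
  O₂: 236 − 2(57.02) = 122
  CO₂: 0 + 1(57.02) = 57.02
  H₂O: 0 + 2(57.02) = 114
Total out = 22.28 + 122 + 57.02 + 114 = 315.3 mol/min.

315 mol/min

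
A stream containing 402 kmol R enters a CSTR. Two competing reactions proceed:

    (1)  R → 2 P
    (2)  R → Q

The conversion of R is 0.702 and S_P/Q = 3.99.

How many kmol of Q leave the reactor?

Conversion of R: R consumed = 0.702 × 402 = 282.2 kmol = 1ξ₁ + 1ξ₂.
Selectivity: 2ξ₁ / (1ξ₂) = 3.99 → ξ₁ = 1.995 ξ₂.
Substitute: (1·1.995 + 1) ξ₂ = 282.2 → ξ₂ = 94.23 kmol, ξ₁ = 188 kmol.
Outlet amounts (n = n₀ + Σ ν·ξ):
  R: 402 − 1(188) − 1(94.23) = 119.8
  P: 0 + 2(188) = 376
  Q: 0 + 1(94.23) = 94.23

94.2 kmol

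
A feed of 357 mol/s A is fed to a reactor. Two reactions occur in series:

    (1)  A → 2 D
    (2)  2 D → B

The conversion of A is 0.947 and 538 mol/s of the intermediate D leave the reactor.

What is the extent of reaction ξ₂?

ξ₂ = 69.1 mol/s

Conversion of A: A consumed = 1ξ₁ = 0.947 × 357 → ξ₁ = 338.1 mol/s.
D balance: n_D = 0 + 2ξ₁ − 2ξ₂ = 538 → ξ₂ = (2·338.1 − 538)/2 = 69.08 mol/s.
Outlet amounts (n = n₀ + Σ ν·ξ):
  A: 357 − 1(338.1) = 18.92
  D: 0 + 2(338.1) − 2(69.08) = 538
  B: 0 + 1(69.08) = 69.08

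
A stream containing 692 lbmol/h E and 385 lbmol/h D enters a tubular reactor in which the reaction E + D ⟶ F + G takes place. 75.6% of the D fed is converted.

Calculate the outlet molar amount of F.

D reacted = 0.756 × 385 = 291.1 lbmol/h; ν_D = −1, so ξ = 291.1/1 = 291.1 lbmol/h.
Outlet amounts (n = n₀ + ν ξ):
  E: 692 − 1(291.1) = 400.9
  D: 385 − 1(291.1) = 93.94
  F: 0 + 1(291.1) = 291.1
  G: 0 + 1(291.1) = 291.1

291 lbmol/h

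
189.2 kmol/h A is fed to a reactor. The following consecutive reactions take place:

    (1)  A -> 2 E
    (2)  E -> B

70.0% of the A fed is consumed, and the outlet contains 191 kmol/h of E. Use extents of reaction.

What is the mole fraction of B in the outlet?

Conversion of A: A consumed = 1ξ₁ = 0.7 × 189.2 → ξ₁ = 132.4 kmol/h.
E balance: n_E = 0 + 2ξ₁ − 1ξ₂ = 191 → ξ₂ = (2·132.4 − 191)/1 = 73.88 kmol/h.
Outlet amounts (n = n₀ + Σ ν·ξ):
  A: 189.2 − 1(132.4) = 56.76
  E: 0 + 2(132.4) − 1(73.88) = 191
  B: 0 + 1(73.88) = 73.88
Total out = 321.6 kmol/h; y_B = 73.88 / 321.6 = 0.2297.

0.23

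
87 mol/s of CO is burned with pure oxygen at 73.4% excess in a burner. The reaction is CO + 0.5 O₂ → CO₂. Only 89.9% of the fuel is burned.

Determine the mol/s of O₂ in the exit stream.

Stoichiometric O₂ = 0.5 × 87 = 43.5 mol/s; O₂ fed = 43.5 × 1.734 = 75.43 mol/s.
Fuel reacted = 0.899 × 87 → ξ = 78.21 mol/s.
Outlet (n = n₀ + ν ξ):
  CO: 87 − 1(78.21) = 8.787
  O₂: 75.43 − 0.5(78.21) = 36.32
  CO₂: 0 + 1(78.21) = 78.21

36.3 mol/s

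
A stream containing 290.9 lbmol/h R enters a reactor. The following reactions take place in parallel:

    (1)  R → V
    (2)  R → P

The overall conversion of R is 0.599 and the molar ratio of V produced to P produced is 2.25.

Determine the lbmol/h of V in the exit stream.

Conversion of R: R consumed = 0.599 × 290.9 = 174.2 lbmol/h = 1ξ₁ + 1ξ₂.
Selectivity: 1ξ₁ / (1ξ₂) = 2.25 → ξ₁ = 2.25 ξ₂.
Substitute: (1·2.25 + 1) ξ₂ = 174.2 → ξ₂ = 53.62 lbmol/h, ξ₁ = 120.6 lbmol/h.
Outlet amounts (n = n₀ + Σ ν·ξ):
  R: 290.9 − 1(120.6) − 1(53.62) = 116.7
  V: 0 + 1(120.6) = 120.6
  P: 0 + 1(53.62) = 53.62

121 lbmol/h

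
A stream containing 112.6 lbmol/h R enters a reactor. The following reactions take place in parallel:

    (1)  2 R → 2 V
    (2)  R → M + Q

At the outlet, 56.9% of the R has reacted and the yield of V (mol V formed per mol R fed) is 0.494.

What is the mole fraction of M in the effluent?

0.0698

Yield of V: 2ξ₁ / 112.6 = 0.494 → ξ₁ = 27.81 lbmol/h.
Conversion of R: 2ξ₁ + 1ξ₂ = 0.569 × 112.6 = 64.07 → ξ₂ = 8.445 lbmol/h.
Outlet amounts (n = n₀ + Σ ν·ξ):
  R: 112.6 − 2(27.81) − 1(8.445) = 48.53
  V: 0 + 2(27.81) = 55.62
  M: 0 + 1(8.445) = 8.445
  Q: 0 + 1(8.445) = 8.445
Total out = 121 lbmol/h; y_M = 8.445 / 121 = 0.06977.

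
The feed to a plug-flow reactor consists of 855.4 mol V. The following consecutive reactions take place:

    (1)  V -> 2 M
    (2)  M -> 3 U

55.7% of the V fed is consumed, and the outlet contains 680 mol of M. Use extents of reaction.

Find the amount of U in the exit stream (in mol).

819 mol

Conversion of V: V consumed = 1ξ₁ = 0.557 × 855.4 → ξ₁ = 476.5 mol.
M balance: n_M = 0 + 2ξ₁ − 1ξ₂ = 680 → ξ₂ = (2·476.5 − 680)/1 = 272.9 mol.
Outlet amounts (n = n₀ + Σ ν·ξ):
  V: 855.4 − 1(476.5) = 378.9
  M: 0 + 2(476.5) − 1(272.9) = 680
  U: 0 + 3(272.9) = 818.7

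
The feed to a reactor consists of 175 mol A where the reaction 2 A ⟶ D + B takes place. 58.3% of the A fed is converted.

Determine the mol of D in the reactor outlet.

51 mol

A reacted = 0.583 × 175 = 102 mol; ν_A = −2, so ξ = 102/2 = 51.01 mol.
Outlet amounts (n = n₀ + ν ξ):
  A: 175 − 2(51.01) = 72.98
  D: 0 + 1(51.01) = 51.01
  B: 0 + 1(51.01) = 51.01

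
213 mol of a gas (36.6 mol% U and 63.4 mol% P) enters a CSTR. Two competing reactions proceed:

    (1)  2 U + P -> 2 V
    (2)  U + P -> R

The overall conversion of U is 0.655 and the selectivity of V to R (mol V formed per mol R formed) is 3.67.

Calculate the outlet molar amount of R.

Conversion of U: U consumed = 0.655 × 77.96 = 51.06 mol = 2ξ₁ + 1ξ₂.
Selectivity: 2ξ₁ / (1ξ₂) = 3.67 → ξ₁ = 1.835 ξ₂.
Substitute: (2·1.835 + 1) ξ₂ = 51.06 → ξ₂ = 10.93 mol, ξ₁ = 20.06 mol.
Outlet amounts (n = n₀ + Σ ν·ξ):
  U: 77.96 − 2(20.06) − 1(10.93) = 26.9
  P: 135 − 1(20.06) − 1(10.93) = 104
  V: 0 + 2(20.06) = 40.13
  R: 0 + 1(10.93) = 10.93

10.9 mol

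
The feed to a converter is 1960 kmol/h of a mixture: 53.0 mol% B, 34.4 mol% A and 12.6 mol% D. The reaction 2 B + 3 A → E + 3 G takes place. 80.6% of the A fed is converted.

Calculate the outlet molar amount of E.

A reacted = 0.806 × 674.2 = 543.4 kmol/h; ν_A = −3, so ξ = 543.4/3 = 181.1 kmol/h.
Outlet amounts (n = n₀ + ν ξ):
  B: 1039 − 2(181.1) = 676.5
  A: 674.2 − 3(181.1) = 130.8
  E: 0 + 1(181.1) = 181.1
  G: 0 + 3(181.1) = 543.4
  D: 247 (inert)

181 kmol/h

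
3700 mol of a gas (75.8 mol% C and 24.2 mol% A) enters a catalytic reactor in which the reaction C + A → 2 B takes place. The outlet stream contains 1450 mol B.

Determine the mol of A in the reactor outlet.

For B: n = n₀ + 2ξ → 1450 = 0 + 2ξ, giving ξ = 725 mol.
Outlet amounts (n = n₀ + ν ξ):
  C: 2805 − 1(725) = 2080
  A: 895.4 − 1(725) = 170.4
  B: 0 + 2(725) = 1450

170 mol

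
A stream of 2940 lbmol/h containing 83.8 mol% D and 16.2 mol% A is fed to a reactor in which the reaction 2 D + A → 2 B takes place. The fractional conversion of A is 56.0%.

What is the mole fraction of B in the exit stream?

A reacted = 0.56 × 476.3 = 266.7 lbmol/h; ν_A = −1, so ξ = 266.7/1 = 266.7 lbmol/h.
Outlet amounts (n = n₀ + ν ξ):
  D: 2464 − 2(266.7) = 1930
  A: 476.3 − 1(266.7) = 209.6
  B: 0 + 2(266.7) = 533.4
Total out = 2673 lbmol/h; y_B = 533.4 / 2673 = 0.1995.

0.2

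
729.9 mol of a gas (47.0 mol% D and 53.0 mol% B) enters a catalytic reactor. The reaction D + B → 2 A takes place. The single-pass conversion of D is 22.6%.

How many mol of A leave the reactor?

155 mol

D reacted = 0.226 × 343.1 = 77.53 mol; ν_D = −1, so ξ = 77.53/1 = 77.53 mol.
Outlet amounts (n = n₀ + ν ξ):
  D: 343.1 − 1(77.53) = 265.5
  B: 386.8 − 1(77.53) = 309.3
  A: 0 + 2(77.53) = 155.1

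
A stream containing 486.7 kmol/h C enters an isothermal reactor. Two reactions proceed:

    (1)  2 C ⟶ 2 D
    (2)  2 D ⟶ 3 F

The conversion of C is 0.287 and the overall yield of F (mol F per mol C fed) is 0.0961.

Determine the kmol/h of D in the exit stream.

Conversion of C: C consumed = 2ξ₁ = 0.287 × 486.7 → ξ₁ = 69.84 kmol/h.
Yield of F: 3ξ₂ / 486.7 = 0.0961 → ξ₂ = 15.59 kmol/h.
Outlet amounts (n = n₀ + Σ ν·ξ):
  C: 486.7 − 2(69.84) = 347
  D: 0 + 2(69.84) − 2(15.59) = 108.5
  F: 0 + 3(15.59) = 46.77

109 kmol/h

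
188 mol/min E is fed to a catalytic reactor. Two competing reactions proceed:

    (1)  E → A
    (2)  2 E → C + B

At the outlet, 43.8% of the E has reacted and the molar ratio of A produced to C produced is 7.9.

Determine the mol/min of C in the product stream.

8.32 mol/min

Conversion of E: E consumed = 0.438 × 188 = 82.34 mol/min = 1ξ₁ + 2ξ₂.
Selectivity: 1ξ₁ / (1ξ₂) = 7.9 → ξ₁ = 7.9 ξ₂.
Substitute: (1·7.9 + 2) ξ₂ = 82.34 → ξ₂ = 8.318 mol/min, ξ₁ = 65.71 mol/min.
Outlet amounts (n = n₀ + Σ ν·ξ):
  E: 188 − 1(65.71) − 2(8.318) = 105.7
  A: 0 + 1(65.71) = 65.71
  C: 0 + 1(8.318) = 8.318
  B: 0 + 1(8.318) = 8.318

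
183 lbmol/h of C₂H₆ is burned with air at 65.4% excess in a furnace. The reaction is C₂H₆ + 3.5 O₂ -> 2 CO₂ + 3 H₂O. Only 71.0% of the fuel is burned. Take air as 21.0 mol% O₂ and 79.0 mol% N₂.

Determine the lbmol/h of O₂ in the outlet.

Stoichiometric O₂ = 3.5 × 183 = 640.5 lbmol/h; O₂ fed = 640.5 × 1.654 = 1059 lbmol/h.
N₂ fed = 1059 × 79/21 = 3985 lbmol/h.
Fuel reacted = 0.71 × 183 → ξ = 129.9 lbmol/h.
Outlet (n = n₀ + ν ξ):
  C₂H₆: 183 − 1(129.9) = 53.07
  O₂: 1059 − 3.5(129.9) = 604.6
  N₂: 3985 (inert)
  CO₂: 0 + 2(129.9) = 259.9
  H₂O: 0 + 3(129.9) = 389.8

605 lbmol/h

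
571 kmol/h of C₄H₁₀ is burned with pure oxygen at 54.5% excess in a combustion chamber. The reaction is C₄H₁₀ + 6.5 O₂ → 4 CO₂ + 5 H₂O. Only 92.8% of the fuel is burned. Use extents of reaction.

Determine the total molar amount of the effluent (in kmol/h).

7100 kmol/h

Stoichiometric O₂ = 6.5 × 571 = 3712 kmol/h; O₂ fed = 3712 × 1.545 = 5734 kmol/h.
Fuel reacted = 0.928 × 571 → ξ = 529.9 kmol/h.
Outlet (n = n₀ + ν ξ):
  C₄H₁₀: 571 − 1(529.9) = 41.11
  O₂: 5734 − 6.5(529.9) = 2290
  CO₂: 0 + 4(529.9) = 2120
  H₂O: 0 + 5(529.9) = 2649
Total out = 41.11 + 2290 + 2120 + 2649 = 7100 kmol/h.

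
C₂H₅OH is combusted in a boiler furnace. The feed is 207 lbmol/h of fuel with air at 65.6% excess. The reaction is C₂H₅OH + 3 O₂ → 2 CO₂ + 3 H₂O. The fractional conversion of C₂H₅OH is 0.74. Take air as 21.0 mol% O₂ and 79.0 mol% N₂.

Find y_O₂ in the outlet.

Stoichiometric O₂ = 3 × 207 = 621 lbmol/h; O₂ fed = 621 × 1.656 = 1028 lbmol/h.
N₂ fed = 1028 × 79/21 = 3869 lbmol/h.
Fuel reacted = 0.74 × 207 → ξ = 153.2 lbmol/h.
Outlet (n = n₀ + ν ξ):
  C₂H₅OH: 207 − 1(153.2) = 53.82
  O₂: 1028 − 3(153.2) = 568.8
  N₂: 3869 (inert)
  CO₂: 0 + 2(153.2) = 306.4
  H₂O: 0 + 3(153.2) = 459.5
Total out = 5257 lbmol/h; y_O₂ = 568.8 / 5257 = 0.1082.

0.108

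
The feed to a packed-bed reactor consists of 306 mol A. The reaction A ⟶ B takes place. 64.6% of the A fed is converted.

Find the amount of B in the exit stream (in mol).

198 mol

A reacted = 0.646 × 306 = 197.7 mol; ν_A = −1, so ξ = 197.7/1 = 197.7 mol.
Outlet amounts (n = n₀ + ν ξ):
  A: 306 − 1(197.7) = 108.3
  B: 0 + 1(197.7) = 197.7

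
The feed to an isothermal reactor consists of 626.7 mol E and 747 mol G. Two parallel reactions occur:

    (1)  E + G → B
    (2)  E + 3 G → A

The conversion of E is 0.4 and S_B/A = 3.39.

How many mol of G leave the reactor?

Conversion of E: E consumed = 0.4 × 626.7 = 250.7 mol = 1ξ₁ + 1ξ₂.
Selectivity: 1ξ₁ / (1ξ₂) = 3.39 → ξ₁ = 3.39 ξ₂.
Substitute: (1·3.39 + 1) ξ₂ = 250.7 → ξ₂ = 57.1 mol, ξ₁ = 193.6 mol.
Outlet amounts (n = n₀ + Σ ν·ξ):
  E: 626.7 − 1(193.6) − 1(57.1) = 376
  G: 747 − 1(193.6) − 3(57.1) = 382.1
  B: 0 + 1(193.6) = 193.6
  A: 0 + 1(57.1) = 57.1

382 mol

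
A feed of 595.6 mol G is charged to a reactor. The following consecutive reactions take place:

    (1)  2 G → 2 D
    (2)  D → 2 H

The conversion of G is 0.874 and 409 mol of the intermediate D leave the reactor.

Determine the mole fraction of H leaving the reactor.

Conversion of G: G consumed = 2ξ₁ = 0.874 × 595.6 → ξ₁ = 260.3 mol.
D balance: n_D = 0 + 2ξ₁ − 1ξ₂ = 409 → ξ₂ = (2·260.3 − 409)/1 = 111.6 mol.
Outlet amounts (n = n₀ + Σ ν·ξ):
  G: 595.6 − 2(260.3) = 75.05
  D: 0 + 2(260.3) − 1(111.6) = 409
  H: 0 + 2(111.6) = 223.1
Total out = 707.2 mol; y_H = 223.1 / 707.2 = 0.3155.

0.316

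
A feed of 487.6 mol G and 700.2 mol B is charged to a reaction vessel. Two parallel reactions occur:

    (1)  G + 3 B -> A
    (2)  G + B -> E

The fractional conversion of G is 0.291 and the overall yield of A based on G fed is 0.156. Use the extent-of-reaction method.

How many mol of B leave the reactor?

406 mol

Yield of A: 1ξ₁ / 487.6 = 0.156 → ξ₁ = 76.07 mol.
Conversion of G: 1ξ₁ + 1ξ₂ = 0.291 × 487.6 = 141.9 → ξ₂ = 65.83 mol.
Outlet amounts (n = n₀ + Σ ν·ξ):
  G: 487.6 − 1(76.07) − 1(65.83) = 345.7
  B: 700.2 − 3(76.07) − 1(65.83) = 406.2
  A: 0 + 1(76.07) = 76.07
  E: 0 + 1(65.83) = 65.83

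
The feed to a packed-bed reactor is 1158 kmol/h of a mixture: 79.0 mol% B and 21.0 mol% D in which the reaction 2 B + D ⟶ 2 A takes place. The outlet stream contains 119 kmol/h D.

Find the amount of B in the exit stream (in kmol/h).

For D: n = n₀ − 1ξ → 119 = 243.2 − 1ξ, giving ξ = 124.2 kmol/h.
Outlet amounts (n = n₀ + ν ξ):
  B: 914.8 − 2(124.2) = 666.5
  D: 243.2 − 1(124.2) = 119
  A: 0 + 2(124.2) = 248.4

666 kmol/h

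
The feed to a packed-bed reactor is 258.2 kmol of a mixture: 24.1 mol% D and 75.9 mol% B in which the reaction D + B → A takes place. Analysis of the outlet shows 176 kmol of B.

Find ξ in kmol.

ξ = 20 kmol

For B: n = n₀ − 1ξ → 176 = 196 − 1ξ, giving ξ = 19.97 kmol.
Outlet amounts (n = n₀ + ν ξ):
  D: 62.23 − 1(19.97) = 42.25
  B: 196 − 1(19.97) = 176
  A: 0 + 1(19.97) = 19.97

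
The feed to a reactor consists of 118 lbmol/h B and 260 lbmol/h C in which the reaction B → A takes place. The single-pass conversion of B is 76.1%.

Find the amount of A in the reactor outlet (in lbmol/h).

89.8 lbmol/h

B reacted = 0.761 × 118 = 89.8 lbmol/h; ν_B = −1, so ξ = 89.8/1 = 89.8 lbmol/h.
Outlet amounts (n = n₀ + ν ξ):
  B: 118 − 1(89.8) = 28.2
  A: 0 + 1(89.8) = 89.8
  C: 260 (inert)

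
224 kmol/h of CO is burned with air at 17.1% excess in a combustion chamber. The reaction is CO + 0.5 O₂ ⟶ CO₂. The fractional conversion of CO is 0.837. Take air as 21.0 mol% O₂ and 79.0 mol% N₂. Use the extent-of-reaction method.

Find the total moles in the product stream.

Stoichiometric O₂ = 0.5 × 224 = 112 kmol/h; O₂ fed = 112 × 1.171 = 131.2 kmol/h.
N₂ fed = 131.2 × 79/21 = 493.4 kmol/h.
Fuel reacted = 0.837 × 224 → ξ = 187.5 kmol/h.
Outlet (n = n₀ + ν ξ):
  CO: 224 − 1(187.5) = 36.51
  O₂: 131.2 − 0.5(187.5) = 37.41
  N₂: 493.4 (inert)
  CO₂: 0 + 1(187.5) = 187.5
Total out = 36.51 + 37.41 + 493.4 + 187.5 = 754.8 kmol/h.

755 kmol/h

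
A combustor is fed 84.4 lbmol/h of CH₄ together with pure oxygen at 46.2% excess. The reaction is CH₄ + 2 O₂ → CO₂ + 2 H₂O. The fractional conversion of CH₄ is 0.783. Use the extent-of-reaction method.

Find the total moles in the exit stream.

331 lbmol/h

Stoichiometric O₂ = 2 × 84.4 = 168.8 lbmol/h; O₂ fed = 168.8 × 1.462 = 246.8 lbmol/h.
Fuel reacted = 0.783 × 84.4 → ξ = 66.09 lbmol/h.
Outlet (n = n₀ + ν ξ):
  CH₄: 84.4 − 1(66.09) = 18.31
  O₂: 246.8 − 2(66.09) = 114.6
  CO₂: 0 + 1(66.09) = 66.09
  H₂O: 0 + 2(66.09) = 132.2
Total out = 18.31 + 114.6 + 66.09 + 132.2 = 331.2 lbmol/h.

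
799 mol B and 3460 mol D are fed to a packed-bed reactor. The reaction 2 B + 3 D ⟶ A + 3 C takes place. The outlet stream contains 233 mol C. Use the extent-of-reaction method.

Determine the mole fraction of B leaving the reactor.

For C: n = n₀ + 3ξ → 233 = 0 + 3ξ, giving ξ = 77.67 mol.
Outlet amounts (n = n₀ + ν ξ):
  B: 799 − 2(77.67) = 643.7
  D: 3460 − 3(77.67) = 3227
  A: 0 + 1(77.67) = 77.67
  C: 0 + 3(77.67) = 233
Total out = 4181 mol; y_B = 643.7 / 4181 = 0.1539.

0.154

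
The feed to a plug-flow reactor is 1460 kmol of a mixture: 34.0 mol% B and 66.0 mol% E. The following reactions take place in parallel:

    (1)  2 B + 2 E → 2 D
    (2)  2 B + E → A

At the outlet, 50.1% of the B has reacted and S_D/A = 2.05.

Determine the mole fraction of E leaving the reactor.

Conversion of B: B consumed = 0.501 × 496.4 = 248.7 kmol = 2ξ₁ + 2ξ₂.
Selectivity: 2ξ₁ / (1ξ₂) = 2.05 → ξ₁ = 1.025 ξ₂.
Substitute: (2·1.025 + 2) ξ₂ = 248.7 → ξ₂ = 61.41 kmol, ξ₁ = 62.94 kmol.
Outlet amounts (n = n₀ + Σ ν·ξ):
  B: 496.4 − 2(62.94) − 2(61.41) = 247.7
  E: 963.6 − 2(62.94) − 1(61.41) = 776.3
  D: 0 + 2(62.94) = 125.9
  A: 0 + 1(61.41) = 61.41
Total out = 1211 kmol; y_E = 776.3 / 1211 = 0.6409.

0.641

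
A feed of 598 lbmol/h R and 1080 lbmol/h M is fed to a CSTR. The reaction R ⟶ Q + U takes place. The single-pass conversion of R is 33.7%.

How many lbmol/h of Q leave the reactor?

202 lbmol/h

R reacted = 0.337 × 598 = 201.5 lbmol/h; ν_R = −1, so ξ = 201.5/1 = 201.5 lbmol/h.
Outlet amounts (n = n₀ + ν ξ):
  R: 598 − 1(201.5) = 396.5
  Q: 0 + 1(201.5) = 201.5
  U: 0 + 1(201.5) = 201.5
  M: 1080 (inert)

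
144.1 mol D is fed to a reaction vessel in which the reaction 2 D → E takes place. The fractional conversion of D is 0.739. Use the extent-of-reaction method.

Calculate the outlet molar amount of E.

53.2 mol

D reacted = 0.739 × 144.1 = 106.5 mol; ν_D = −2, so ξ = 106.5/2 = 53.24 mol.
Outlet amounts (n = n₀ + ν ξ):
  D: 144.1 − 2(53.24) = 37.61
  E: 0 + 1(53.24) = 53.24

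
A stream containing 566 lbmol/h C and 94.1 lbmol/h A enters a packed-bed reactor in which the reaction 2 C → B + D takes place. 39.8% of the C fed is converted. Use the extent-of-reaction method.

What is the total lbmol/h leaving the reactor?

660 lbmol/h

C reacted = 0.398 × 566 = 225.3 lbmol/h; ν_C = −2, so ξ = 225.3/2 = 112.6 lbmol/h.
Outlet amounts (n = n₀ + ν ξ):
  C: 566 − 2(112.6) = 340.7
  B: 0 + 1(112.6) = 112.6
  D: 0 + 1(112.6) = 112.6
  A: 94.1 (inert)
Total out = 340.7 + 112.6 + 112.6 + 94.1 = 660.1 lbmol/h.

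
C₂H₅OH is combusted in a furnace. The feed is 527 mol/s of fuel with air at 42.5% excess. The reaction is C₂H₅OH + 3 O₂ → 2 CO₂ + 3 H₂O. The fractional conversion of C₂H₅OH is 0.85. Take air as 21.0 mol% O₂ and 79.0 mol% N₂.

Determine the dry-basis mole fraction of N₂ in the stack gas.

Stoichiometric O₂ = 3 × 527 = 1581 mol/s; O₂ fed = 1581 × 1.425 = 2253 mol/s.
N₂ fed = 2253 × 79/21 = 8475 mol/s.
Fuel reacted = 0.85 × 527 → ξ = 447.9 mol/s.
Outlet (n = n₀ + ν ξ):
  C₂H₅OH: 527 − 1(447.9) = 79.05
  O₂: 2253 − 3(447.9) = 909.1
  N₂: 8475 (inert)
  CO₂: 0 + 2(447.9) = 895.9
  H₂O: 0 + 3(447.9) = 1344
Dry total = 10360 mol/s; y_N₂ (dry) = 8475 / 10360 = 0.8181.

0.818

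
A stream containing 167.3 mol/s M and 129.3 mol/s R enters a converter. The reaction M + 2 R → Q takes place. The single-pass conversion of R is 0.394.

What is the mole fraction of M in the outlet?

0.577

R reacted = 0.394 × 129.3 = 50.94 mol/s; ν_R = −2, so ξ = 50.94/2 = 25.47 mol/s.
Outlet amounts (n = n₀ + ν ξ):
  M: 167.3 − 1(25.47) = 141.8
  R: 129.3 − 2(25.47) = 78.36
  Q: 0 + 1(25.47) = 25.47
Total out = 245.7 mol/s; y_M = 141.8 / 245.7 = 0.5773.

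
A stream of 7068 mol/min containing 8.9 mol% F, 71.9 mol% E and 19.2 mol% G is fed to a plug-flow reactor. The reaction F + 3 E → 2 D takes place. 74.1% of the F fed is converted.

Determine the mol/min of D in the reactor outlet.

932 mol/min

F reacted = 0.741 × 629.1 = 466.1 mol/min; ν_F = −1, so ξ = 466.1/1 = 466.1 mol/min.
Outlet amounts (n = n₀ + ν ξ):
  F: 629.1 − 1(466.1) = 162.9
  E: 5082 − 3(466.1) = 3684
  D: 0 + 2(466.1) = 932.3
  G: 1357 (inert)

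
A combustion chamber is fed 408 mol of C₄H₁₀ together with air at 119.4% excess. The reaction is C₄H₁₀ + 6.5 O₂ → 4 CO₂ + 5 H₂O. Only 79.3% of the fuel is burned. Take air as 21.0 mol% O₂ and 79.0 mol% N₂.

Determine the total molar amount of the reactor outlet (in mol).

Stoichiometric O₂ = 6.5 × 408 = 2652 mol; O₂ fed = 2652 × 2.194 = 5818 mol.
N₂ fed = 5818 × 79/21 = 21890 mol.
Fuel reacted = 0.793 × 408 → ξ = 323.5 mol.
Outlet (n = n₀ + ν ξ):
  C₄H₁₀: 408 − 1(323.5) = 84.46
  O₂: 5818 − 6.5(323.5) = 3715
  N₂: 21890 (inert)
  CO₂: 0 + 4(323.5) = 1294
  H₂O: 0 + 5(323.5) = 1618
Total out = 84.46 + 3715 + 21890 + 1294 + 1618 = 28600 mol.

28600 mol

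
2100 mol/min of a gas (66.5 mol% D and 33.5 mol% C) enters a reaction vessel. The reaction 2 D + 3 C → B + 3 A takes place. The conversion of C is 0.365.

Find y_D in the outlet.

C reacted = 0.365 × 703.5 = 256.8 mol/min; ν_C = −3, so ξ = 256.8/3 = 85.59 mol/min.
Outlet amounts (n = n₀ + ν ξ):
  D: 1396 − 2(85.59) = 1225
  C: 703.5 − 3(85.59) = 446.7
  B: 0 + 1(85.59) = 85.59
  A: 0 + 3(85.59) = 256.8
Total out = 2014 mol/min; y_D = 1225 / 2014 = 0.6083.

0.608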